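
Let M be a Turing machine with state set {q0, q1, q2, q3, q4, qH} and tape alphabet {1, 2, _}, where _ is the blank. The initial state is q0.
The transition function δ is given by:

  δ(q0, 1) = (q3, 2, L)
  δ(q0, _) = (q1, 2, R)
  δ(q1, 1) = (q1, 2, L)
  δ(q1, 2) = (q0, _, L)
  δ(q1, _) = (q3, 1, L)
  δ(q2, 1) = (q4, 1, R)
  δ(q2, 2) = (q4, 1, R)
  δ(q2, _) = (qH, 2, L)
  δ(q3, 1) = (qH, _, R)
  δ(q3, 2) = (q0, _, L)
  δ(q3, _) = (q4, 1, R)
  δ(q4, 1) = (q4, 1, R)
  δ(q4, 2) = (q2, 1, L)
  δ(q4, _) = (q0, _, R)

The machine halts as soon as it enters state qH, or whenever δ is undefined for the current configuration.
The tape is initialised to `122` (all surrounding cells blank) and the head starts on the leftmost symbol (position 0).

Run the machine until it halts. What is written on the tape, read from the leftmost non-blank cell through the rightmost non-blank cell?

state=q0 head=0 tape=_[1]22___   (q0,1)→(q3,2,L)
state=q3 head=-1 tape=[_]222___   (q3,_)→(q4,1,R)
state=q4 head=0 tape=1[2]22___   (q4,2)→(q2,1,L)
state=q2 head=-1 tape=[1]122___   (q2,1)→(q4,1,R)
state=q4 head=0 tape=1[1]22___   (q4,1)→(q4,1,R)
state=q4 head=1 tape=11[2]2___   (q4,2)→(q2,1,L)
state=q2 head=0 tape=1[1]12___   (q2,1)→(q4,1,R)
state=q4 head=1 tape=11[1]2___   (q4,1)→(q4,1,R)
state=q4 head=2 tape=111[2]___   (q4,2)→(q2,1,L)
state=q2 head=1 tape=11[1]1___   (q2,1)→(q4,1,R)
state=q4 head=2 tape=111[1]___   (q4,1)→(q4,1,R)
state=q4 head=3 tape=1111[_]__   (q4,_)→(q0,_,R)
state=q0 head=4 tape=1111_[_]_   (q0,_)→(q1,2,R)
state=q1 head=5 tape=1111_2[_]   (q1,_)→(q3,1,L)
state=q3 head=4 tape=1111_[2]1   (q3,2)→(q0,_,L)
state=q0 head=3 tape=1111[_]_1   (q0,_)→(q1,2,R)
state=q1 head=4 tape=11112[_]1   (q1,_)→(q3,1,L)
state=q3 head=3 tape=1111[2]11   (q3,2)→(q0,_,L)
state=q0 head=2 tape=111[1]_11   (q0,1)→(q3,2,L)
state=q3 head=1 tape=11[1]2_11   (q3,1)→(qH,_,R)
state=qH head=2 tape=11_[2]_11
The non-blank tape span at halt is 11_2_11.

11_2_11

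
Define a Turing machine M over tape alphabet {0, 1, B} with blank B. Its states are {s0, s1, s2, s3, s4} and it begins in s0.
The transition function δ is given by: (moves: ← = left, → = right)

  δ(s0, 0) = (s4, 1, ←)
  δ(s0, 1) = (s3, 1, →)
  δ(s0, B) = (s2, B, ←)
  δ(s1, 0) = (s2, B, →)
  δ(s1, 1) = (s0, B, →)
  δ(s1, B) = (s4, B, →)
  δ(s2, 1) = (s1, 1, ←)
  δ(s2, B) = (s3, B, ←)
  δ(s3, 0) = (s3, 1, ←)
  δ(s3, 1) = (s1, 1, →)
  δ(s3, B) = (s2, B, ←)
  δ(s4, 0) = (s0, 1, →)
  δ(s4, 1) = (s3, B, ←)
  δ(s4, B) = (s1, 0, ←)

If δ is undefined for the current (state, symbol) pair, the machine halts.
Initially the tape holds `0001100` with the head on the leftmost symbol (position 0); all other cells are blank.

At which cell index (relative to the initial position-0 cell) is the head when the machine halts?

s0 | BB[0]001100   read 0 → write 1, move ←, go to s4
s4 | B[B]1001100   read B → write 0, move ←, go to s1
s1 | [B]01001100   read B → write B, move →, go to s4
s4 | B[0]1001100   read 0 → write 1, move →, go to s0
s0 | B1[1]001100   read 1 → write 1, move →, go to s3
s3 | B11[0]01100   read 0 → write 1, move ←, go to s3
s3 | B1[1]101100   read 1 → write 1, move →, go to s1
s1 | B11[1]01100   read 1 → write B, move →, go to s0
s0 | B11B[0]1100   read 0 → write 1, move ←, go to s4
s4 | B11[B]11100   read B → write 0, move ←, go to s1
s1 | B1[1]011100   read 1 → write B, move →, go to s0
s0 | B1B[0]11100   read 0 → write 1, move ←, go to s4
s4 | B1[B]111100   read B → write 0, move ←, go to s1
s1 | B[1]0111100   read 1 → write B, move →, go to s0
s0 | BB[0]111100   read 0 → write 1, move ←, go to s4
s4 | B[B]1111100   read B → write 0, move ←, go to s1
s1 | [B]01111100   read B → write B, move →, go to s4
s4 | B[0]1111100   read 0 → write 1, move →, go to s0
s0 | B1[1]111100   read 1 → write 1, move →, go to s3
s3 | B11[1]11100   read 1 → write 1, move →, go to s1
s1 | B111[1]1100   read 1 → write B, move →, go to s0
s0 | B111B[1]100   read 1 → write 1, move →, go to s3
s3 | B111B1[1]00   read 1 → write 1, move →, go to s1
s1 | B111B11[0]0   read 0 → write B, move →, go to s2
s2 | B111B11B[0]
At halt the head is at cell 6.

6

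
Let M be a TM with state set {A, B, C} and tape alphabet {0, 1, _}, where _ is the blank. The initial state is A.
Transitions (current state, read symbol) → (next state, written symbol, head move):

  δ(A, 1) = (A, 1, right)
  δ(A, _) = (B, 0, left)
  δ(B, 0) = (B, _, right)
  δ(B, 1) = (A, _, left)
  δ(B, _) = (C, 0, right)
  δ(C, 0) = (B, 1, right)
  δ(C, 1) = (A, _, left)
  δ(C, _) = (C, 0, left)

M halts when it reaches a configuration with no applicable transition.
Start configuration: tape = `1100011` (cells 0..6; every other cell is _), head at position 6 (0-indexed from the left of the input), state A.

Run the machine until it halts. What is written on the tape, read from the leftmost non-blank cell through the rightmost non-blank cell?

A | 110001[1]_   read 1 → write 1, move right, go to A
A | 1100011[_]   read _ → write 0, move left, go to B
B | 110001[1]0   read 1 → write _, move left, go to A
A | 11000[1]_0   read 1 → write 1, move right, go to A
A | 110001[_]0   read _ → write 0, move left, go to B
B | 11000[1]00   read 1 → write _, move left, go to A
A | 1100[0]_00
The non-blank tape span at halt is 11000_00.

11000_00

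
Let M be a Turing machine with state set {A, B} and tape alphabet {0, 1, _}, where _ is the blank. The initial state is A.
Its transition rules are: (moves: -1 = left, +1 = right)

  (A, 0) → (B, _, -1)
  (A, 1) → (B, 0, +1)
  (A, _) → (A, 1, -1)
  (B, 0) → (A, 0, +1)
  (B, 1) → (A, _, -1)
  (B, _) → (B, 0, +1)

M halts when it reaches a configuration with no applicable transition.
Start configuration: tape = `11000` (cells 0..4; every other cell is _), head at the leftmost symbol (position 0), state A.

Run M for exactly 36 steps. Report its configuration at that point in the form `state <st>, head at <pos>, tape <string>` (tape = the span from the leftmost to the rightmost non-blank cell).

state=A head=0 tape=____[1]1000   (A,1)→(B,0,+1)
state=B head=1 tape=____0[1]000   (B,1)→(A,_,-1)
state=A head=0 tape=____[0]_000   (A,0)→(B,_,-1)
state=B head=-1 tape=___[_]__000   (B,_)→(B,0,+1)
state=B head=0 tape=___0[_]_000   (B,_)→(B,0,+1)
state=B head=1 tape=___00[_]000   (B,_)→(B,0,+1)
state=B head=2 tape=___000[0]00   (B,0)→(A,0,+1)
state=A head=3 tape=___0000[0]0   (A,0)→(B,_,-1)
state=B head=2 tape=___000[0]_0   (B,0)→(A,0,+1)
state=A head=3 tape=___0000[_]0   (A,_)→(A,1,-1)
state=A head=2 tape=___000[0]10   (A,0)→(B,_,-1)
state=B head=1 tape=___00[0]_10   (B,0)→(A,0,+1)
state=A head=2 tape=___000[_]10   (A,_)→(A,1,-1)
state=A head=1 tape=___00[0]110   (A,0)→(B,_,-1)
state=B head=0 tape=___0[0]_110   (B,0)→(A,0,+1)
state=A head=1 tape=___00[_]110   (A,_)→(A,1,-1)
state=A head=0 tape=___0[0]1110   (A,0)→(B,_,-1)
state=B head=-1 tape=___[0]_1110   (B,0)→(A,0,+1)
state=A head=0 tape=___0[_]1110   (A,_)→(A,1,-1)
state=A head=-1 tape=___[0]11110   (A,0)→(B,_,-1)
state=B head=-2 tape=__[_]_11110   (B,_)→(B,0,+1)
state=B head=-1 tape=__0[_]11110   (B,_)→(B,0,+1)
state=B head=0 tape=__00[1]1110   (B,1)→(A,_,-1)
state=A head=-1 tape=__0[0]_1110   (A,0)→(B,_,-1)
state=B head=-2 tape=__[0]__1110   (B,0)→(A,0,+1)
state=A head=-1 tape=__0[_]_1110   (A,_)→(A,1,-1)
state=A head=-2 tape=__[0]1_1110   (A,0)→(B,_,-1)
state=B head=-3 tape=_[_]_1_1110   (B,_)→(B,0,+1)
state=B head=-2 tape=_0[_]1_1110   (B,_)→(B,0,+1)
state=B head=-1 tape=_00[1]_1110   (B,1)→(A,_,-1)
state=A head=-2 tape=_0[0]__1110   (A,0)→(B,_,-1)
state=B head=-3 tape=_[0]___1110   (B,0)→(A,0,+1)
state=A head=-2 tape=_0[_]__1110   (A,_)→(A,1,-1)
state=A head=-3 tape=_[0]1__1110   (A,0)→(B,_,-1)
state=B head=-4 tape=[_]_1__1110   (B,_)→(B,0,+1)
state=B head=-3 tape=0[_]1__1110   (B,_)→(B,0,+1)
state=B head=-2 tape=00[1]__1110
After 36 steps: state B, head at -2, tape 001__1110.

state B, head at -2, tape 001__1110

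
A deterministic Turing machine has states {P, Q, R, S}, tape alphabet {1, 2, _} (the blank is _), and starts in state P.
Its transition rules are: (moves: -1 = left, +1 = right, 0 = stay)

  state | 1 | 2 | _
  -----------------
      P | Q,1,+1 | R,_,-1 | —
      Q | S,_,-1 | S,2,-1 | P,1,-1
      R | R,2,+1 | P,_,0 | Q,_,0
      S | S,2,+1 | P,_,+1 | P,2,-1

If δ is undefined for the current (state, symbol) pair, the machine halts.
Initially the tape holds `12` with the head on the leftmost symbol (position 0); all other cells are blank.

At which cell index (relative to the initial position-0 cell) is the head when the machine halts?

state=P head=0 tape=[1]2_   (P,1)→(Q,1,+1)
state=Q head=1 tape=1[2]_   (Q,2)→(S,2,-1)
state=S head=0 tape=[1]2_   (S,1)→(S,2,+1)
state=S head=1 tape=2[2]_   (S,2)→(P,_,+1)
state=P head=2 tape=2_[_]
At halt the head is at cell 2.

2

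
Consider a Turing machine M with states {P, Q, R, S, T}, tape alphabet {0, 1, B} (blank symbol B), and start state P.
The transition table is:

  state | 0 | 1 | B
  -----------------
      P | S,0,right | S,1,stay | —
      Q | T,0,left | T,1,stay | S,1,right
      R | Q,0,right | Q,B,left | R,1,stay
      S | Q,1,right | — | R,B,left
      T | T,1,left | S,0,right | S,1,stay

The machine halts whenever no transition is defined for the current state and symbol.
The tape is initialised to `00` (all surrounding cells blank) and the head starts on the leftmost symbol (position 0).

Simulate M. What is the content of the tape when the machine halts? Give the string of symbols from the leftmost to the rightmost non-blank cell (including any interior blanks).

110

P | B[0]0BB   read 0 → write 0, move right, go to S
S | B0[0]BB   read 0 → write 1, move right, go to Q
Q | B01[B]B   read B → write 1, move right, go to S
S | B011[B]   read B → write B, move left, go to R
R | B01[1]B   read 1 → write B, move left, go to Q
Q | B0[1]BB   read 1 → write 1, move stay, go to T
T | B0[1]BB   read 1 → write 0, move right, go to S
S | B00[B]B   read B → write B, move left, go to R
R | B0[0]BB   read 0 → write 0, move right, go to Q
Q | B00[B]B   read B → write 1, move right, go to S
S | B001[B]   read B → write B, move left, go to R
R | B00[1]B   read 1 → write B, move left, go to Q
Q | B0[0]BB   read 0 → write 0, move left, go to T
T | B[0]0BB   read 0 → write 1, move left, go to T
T | [B]10BB   read B → write 1, move stay, go to S
S | [1]10BB
The non-blank tape span at halt is 110.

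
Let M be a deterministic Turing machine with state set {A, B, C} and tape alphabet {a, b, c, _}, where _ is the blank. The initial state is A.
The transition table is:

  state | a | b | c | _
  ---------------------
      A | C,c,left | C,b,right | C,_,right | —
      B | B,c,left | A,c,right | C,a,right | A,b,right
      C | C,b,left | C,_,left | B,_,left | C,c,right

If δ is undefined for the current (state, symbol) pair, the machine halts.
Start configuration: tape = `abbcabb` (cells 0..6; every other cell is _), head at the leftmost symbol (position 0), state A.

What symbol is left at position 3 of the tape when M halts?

_

A | __[a]bbcabb   read a → write c, move left, go to C
C | _[_]cbbcabb   read _ → write c, move right, go to C
C | _c[c]bbcabb   read c → write _, move left, go to B
B | _[c]_bbcabb   read c → write a, move right, go to C
C | _a[_]bbcabb   read _ → write c, move right, go to C
C | _ac[b]bcabb   read b → write _, move left, go to C
C | _a[c]_bcabb   read c → write _, move left, go to B
B | _[a]__bcabb   read a → write c, move left, go to B
B | [_]c__bcabb   read _ → write b, move right, go to A
A | b[c]__bcabb   read c → write _, move right, go to C
C | b_[_]_bcabb   read _ → write c, move right, go to C
C | b_c[_]bcabb   read _ → write c, move right, go to C
C | b_cc[b]cabb   read b → write _, move left, go to C
C | b_c[c]_cabb   read c → write _, move left, go to B
B | b_[c]__cabb   read c → write a, move right, go to C
C | b_a[_]_cabb   read _ → write c, move right, go to C
C | b_ac[_]cabb   read _ → write c, move right, go to C
C | b_acc[c]abb   read c → write _, move left, go to B
B | b_ac[c]_abb   read c → write a, move right, go to C
C | b_aca[_]abb   read _ → write c, move right, go to C
C | b_acac[a]bb   read a → write b, move left, go to C
C | b_aca[c]bbb   read c → write _, move left, go to B
B | b_ac[a]_bbb   read a → write c, move left, go to B
B | b_a[c]c_bbb   read c → write a, move right, go to C
C | b_aa[c]_bbb   read c → write _, move left, go to B
B | b_a[a]__bbb   read a → write c, move left, go to B
B | b_[a]c__bbb   read a → write c, move left, go to B
B | b[_]cc__bbb   read _ → write b, move right, go to A
A | bb[c]c__bbb   read c → write _, move right, go to C
C | bb_[c]__bbb   read c → write _, move left, go to B
B | bb[_]___bbb   read _ → write b, move right, go to A
A | bbb[_]__bbb
Cell 3 holds _ when M halts.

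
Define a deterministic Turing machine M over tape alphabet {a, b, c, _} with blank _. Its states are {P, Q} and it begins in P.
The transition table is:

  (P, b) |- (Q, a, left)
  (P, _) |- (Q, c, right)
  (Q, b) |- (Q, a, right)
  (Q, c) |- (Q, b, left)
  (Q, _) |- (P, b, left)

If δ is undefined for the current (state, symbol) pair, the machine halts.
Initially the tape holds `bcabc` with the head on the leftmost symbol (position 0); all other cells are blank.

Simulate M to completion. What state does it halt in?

state=P head=0 tape=__[b]cabc   (P,b)→(Q,a,left)
state=Q head=-1 tape=_[_]acabc   (Q,_)→(P,b,left)
state=P head=-2 tape=[_]bacabc   (P,_)→(Q,c,right)
state=Q head=-1 tape=c[b]acabc   (Q,b)→(Q,a,right)
state=Q head=0 tape=ca[a]cabc
No transition is defined for (Q, a); M halts in state Q.

Q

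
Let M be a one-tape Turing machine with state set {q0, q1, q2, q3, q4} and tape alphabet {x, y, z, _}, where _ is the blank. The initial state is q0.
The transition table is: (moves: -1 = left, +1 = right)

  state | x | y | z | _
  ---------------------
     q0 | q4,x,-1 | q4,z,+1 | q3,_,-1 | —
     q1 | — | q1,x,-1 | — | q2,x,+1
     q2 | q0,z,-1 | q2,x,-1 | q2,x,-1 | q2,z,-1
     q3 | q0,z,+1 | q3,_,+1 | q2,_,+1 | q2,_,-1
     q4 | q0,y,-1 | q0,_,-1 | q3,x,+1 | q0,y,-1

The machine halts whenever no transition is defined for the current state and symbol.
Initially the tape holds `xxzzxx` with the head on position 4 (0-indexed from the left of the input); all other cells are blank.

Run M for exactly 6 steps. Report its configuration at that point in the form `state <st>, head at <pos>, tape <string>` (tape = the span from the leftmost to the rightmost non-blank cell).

state q0, head at 6, tape xxzxxz

state=q0 head=4 tape=xxzz[x]x_   (q0,x)→(q4,x,-1)
state=q4 head=3 tape=xxz[z]xx_   (q4,z)→(q3,x,+1)
state=q3 head=4 tape=xxzx[x]x_   (q3,x)→(q0,z,+1)
state=q0 head=5 tape=xxzxz[x]_   (q0,x)→(q4,x,-1)
state=q4 head=4 tape=xxzx[z]x_   (q4,z)→(q3,x,+1)
state=q3 head=5 tape=xxzxx[x]_   (q3,x)→(q0,z,+1)
state=q0 head=6 tape=xxzxxz[_]
After 6 steps: state q0, head at 6, tape xxzxxz.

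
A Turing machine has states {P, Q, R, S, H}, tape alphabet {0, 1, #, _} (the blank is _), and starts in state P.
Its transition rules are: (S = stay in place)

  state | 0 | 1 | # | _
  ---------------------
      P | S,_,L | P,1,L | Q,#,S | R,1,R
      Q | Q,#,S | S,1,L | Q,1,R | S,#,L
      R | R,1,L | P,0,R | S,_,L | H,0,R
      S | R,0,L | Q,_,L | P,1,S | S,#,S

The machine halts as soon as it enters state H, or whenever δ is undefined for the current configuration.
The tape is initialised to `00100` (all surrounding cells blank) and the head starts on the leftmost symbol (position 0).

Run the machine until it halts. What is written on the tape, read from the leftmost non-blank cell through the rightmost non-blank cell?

00__1100

state=P head=0 tape=___[0]0100   (P,0)→(S,_,L)
state=S head=-1 tape=__[_]_0100   (S,_)→(S,#,S)
state=S head=-1 tape=__[#]_0100   (S,#)→(P,1,S)
state=P head=-1 tape=__[1]_0100   (P,1)→(P,1,L)
state=P head=-2 tape=_[_]1_0100   (P,_)→(R,1,R)
state=R head=-1 tape=_1[1]_0100   (R,1)→(P,0,R)
state=P head=0 tape=_10[_]0100   (P,_)→(R,1,R)
state=R head=1 tape=_101[0]100   (R,0)→(R,1,L)
state=R head=0 tape=_10[1]1100   (R,1)→(P,0,R)
state=P head=1 tape=_100[1]100   (P,1)→(P,1,L)
state=P head=0 tape=_10[0]1100   (P,0)→(S,_,L)
state=S head=-1 tape=_1[0]_1100   (S,0)→(R,0,L)
state=R head=-2 tape=_[1]0_1100   (R,1)→(P,0,R)
state=P head=-1 tape=_0[0]_1100   (P,0)→(S,_,L)
state=S head=-2 tape=_[0]__1100   (S,0)→(R,0,L)
state=R head=-3 tape=[_]0__1100   (R,_)→(H,0,R)
state=H head=-2 tape=0[0]__1100
The non-blank tape span at halt is 00__1100.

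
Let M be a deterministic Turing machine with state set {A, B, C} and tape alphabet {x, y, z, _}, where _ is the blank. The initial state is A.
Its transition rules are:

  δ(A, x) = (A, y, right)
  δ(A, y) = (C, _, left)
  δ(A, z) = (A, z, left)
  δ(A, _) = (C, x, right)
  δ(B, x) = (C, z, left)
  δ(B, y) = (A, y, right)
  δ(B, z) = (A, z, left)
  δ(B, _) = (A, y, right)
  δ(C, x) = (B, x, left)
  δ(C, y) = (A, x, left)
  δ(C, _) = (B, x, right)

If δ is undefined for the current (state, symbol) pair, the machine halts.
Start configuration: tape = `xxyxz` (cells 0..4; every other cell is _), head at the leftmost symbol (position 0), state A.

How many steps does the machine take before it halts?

A | ___[x]xyxz   read x → write y, move right, go to A
A | ___y[x]yxz   read x → write y, move right, go to A
A | ___yy[y]xz   read y → write _, move left, go to C
C | ___y[y]_xz   read y → write x, move left, go to A
A | ___[y]x_xz   read y → write _, move left, go to C
C | __[_]_x_xz   read _ → write x, move right, go to B
B | __x[_]x_xz   read _ → write y, move right, go to A
A | __xy[x]_xz   read x → write y, move right, go to A
A | __xyy[_]xz   read _ → write x, move right, go to C
C | __xyyx[x]z   read x → write x, move left, go to B
B | __xyy[x]xz   read x → write z, move left, go to C
C | __xy[y]zxz   read y → write x, move left, go to A
A | __x[y]xzxz   read y → write _, move left, go to C
C | __[x]_xzxz   read x → write x, move left, go to B
B | _[_]x_xzxz   read _ → write y, move right, go to A
A | _y[x]_xzxz   read x → write y, move right, go to A
A | _yy[_]xzxz   read _ → write x, move right, go to C
C | _yyx[x]zxz   read x → write x, move left, go to B
B | _yy[x]xzxz   read x → write z, move left, go to C
C | _y[y]zxzxz   read y → write x, move left, go to A
A | _[y]xzxzxz   read y → write _, move left, go to C
C | [_]_xzxzxz   read _ → write x, move right, go to B
B | x[_]xzxzxz   read _ → write y, move right, go to A
A | xy[x]zxzxz   read x → write y, move right, go to A
A | xyy[z]xzxz   read z → write z, move left, go to A
A | xy[y]zxzxz   read y → write _, move left, go to C
C | x[y]_zxzxz   read y → write x, move left, go to A
A | [x]x_zxzxz   read x → write y, move right, go to A
A | y[x]_zxzxz   read x → write y, move right, go to A
A | yy[_]zxzxz   read _ → write x, move right, go to C
C | yyx[z]xzxz
M halts after 30 transitions.

30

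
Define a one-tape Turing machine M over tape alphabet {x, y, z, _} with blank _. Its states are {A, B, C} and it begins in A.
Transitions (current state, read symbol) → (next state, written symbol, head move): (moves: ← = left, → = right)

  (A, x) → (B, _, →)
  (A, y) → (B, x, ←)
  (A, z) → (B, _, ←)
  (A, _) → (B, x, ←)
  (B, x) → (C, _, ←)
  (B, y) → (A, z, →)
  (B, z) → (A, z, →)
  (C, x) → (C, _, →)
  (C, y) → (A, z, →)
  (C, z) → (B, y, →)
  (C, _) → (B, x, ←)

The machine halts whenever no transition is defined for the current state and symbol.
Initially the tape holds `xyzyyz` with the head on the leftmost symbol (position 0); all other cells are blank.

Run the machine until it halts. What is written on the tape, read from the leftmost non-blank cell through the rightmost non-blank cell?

state=A head=0 tape=[x]yzyyz__   (A,x)→(B,_,→)
state=B head=1 tape=_[y]zyyz__   (B,y)→(A,z,→)
state=A head=2 tape=_z[z]yyz__   (A,z)→(B,_,←)
state=B head=1 tape=_[z]_yyz__   (B,z)→(A,z,→)
state=A head=2 tape=_z[_]yyz__   (A,_)→(B,x,←)
state=B head=1 tape=_[z]xyyz__   (B,z)→(A,z,→)
state=A head=2 tape=_z[x]yyz__   (A,x)→(B,_,→)
state=B head=3 tape=_z_[y]yz__   (B,y)→(A,z,→)
state=A head=4 tape=_z_z[y]z__   (A,y)→(B,x,←)
state=B head=3 tape=_z_[z]xz__   (B,z)→(A,z,→)
state=A head=4 tape=_z_z[x]z__   (A,x)→(B,_,→)
state=B head=5 tape=_z_z_[z]__   (B,z)→(A,z,→)
state=A head=6 tape=_z_z_z[_]_   (A,_)→(B,x,←)
state=B head=5 tape=_z_z_[z]x_   (B,z)→(A,z,→)
state=A head=6 tape=_z_z_z[x]_   (A,x)→(B,_,→)
state=B head=7 tape=_z_z_z_[_]
The non-blank tape span at halt is z_z_z.

z_z_z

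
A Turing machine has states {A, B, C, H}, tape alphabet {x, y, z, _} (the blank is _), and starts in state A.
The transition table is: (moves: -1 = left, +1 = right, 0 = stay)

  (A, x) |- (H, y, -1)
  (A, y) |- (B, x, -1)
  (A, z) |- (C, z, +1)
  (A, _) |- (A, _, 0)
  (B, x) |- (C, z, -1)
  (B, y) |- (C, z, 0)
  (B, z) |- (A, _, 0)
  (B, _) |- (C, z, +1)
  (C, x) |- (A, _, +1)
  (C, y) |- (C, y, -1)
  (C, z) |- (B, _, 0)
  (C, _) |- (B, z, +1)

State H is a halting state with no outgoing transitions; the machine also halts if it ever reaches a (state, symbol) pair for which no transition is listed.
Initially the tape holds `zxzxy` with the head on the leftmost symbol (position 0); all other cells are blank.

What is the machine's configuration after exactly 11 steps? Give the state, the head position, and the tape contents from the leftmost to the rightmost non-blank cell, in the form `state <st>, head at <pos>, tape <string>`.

A | [z]xzxy_   read z → write z, move +1, go to C
C | z[x]zxy_   read x → write _, move +1, go to A
A | z_[z]xy_   read z → write z, move +1, go to C
C | z_z[x]y_   read x → write _, move +1, go to A
A | z_z_[y]_   read y → write x, move -1, go to B
B | z_z[_]x_   read _ → write z, move +1, go to C
C | z_zz[x]_   read x → write _, move +1, go to A
A | z_zz_[_]   read _ → write _, move 0, go to A
A | z_zz_[_]   read _ → write _, move 0, go to A
A | z_zz_[_]   read _ → write _, move 0, go to A
A | z_zz_[_]   read _ → write _, move 0, go to A
A | z_zz_[_]
After 11 steps: state A, head at 5, tape z_zz.

state A, head at 5, tape z_zz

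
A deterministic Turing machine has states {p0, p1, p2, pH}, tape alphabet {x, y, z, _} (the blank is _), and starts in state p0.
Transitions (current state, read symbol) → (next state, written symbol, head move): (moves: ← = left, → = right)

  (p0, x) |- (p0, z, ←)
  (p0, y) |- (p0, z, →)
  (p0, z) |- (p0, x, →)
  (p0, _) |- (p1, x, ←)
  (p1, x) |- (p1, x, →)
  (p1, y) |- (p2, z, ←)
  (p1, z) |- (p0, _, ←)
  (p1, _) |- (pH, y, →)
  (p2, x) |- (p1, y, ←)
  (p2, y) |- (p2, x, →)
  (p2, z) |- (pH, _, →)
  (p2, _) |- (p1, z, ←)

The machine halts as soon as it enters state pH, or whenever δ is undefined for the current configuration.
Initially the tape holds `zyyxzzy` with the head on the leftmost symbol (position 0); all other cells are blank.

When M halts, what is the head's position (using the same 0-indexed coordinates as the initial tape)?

9

p0 | [z]yyxzzy___   read z → write x, move →, go to p0
p0 | x[y]yxzzy___   read y → write z, move →, go to p0
p0 | xz[y]xzzy___   read y → write z, move →, go to p0
p0 | xzz[x]zzy___   read x → write z, move ←, go to p0
p0 | xz[z]zzzy___   read z → write x, move →, go to p0
p0 | xzx[z]zzy___   read z → write x, move →, go to p0
p0 | xzxx[z]zy___   read z → write x, move →, go to p0
p0 | xzxxx[z]y___   read z → write x, move →, go to p0
p0 | xzxxxx[y]___   read y → write z, move →, go to p0
p0 | xzxxxxz[_]__   read _ → write x, move ←, go to p1
p1 | xzxxxx[z]x__   read z → write _, move ←, go to p0
p0 | xzxxx[x]_x__   read x → write z, move ←, go to p0
p0 | xzxx[x]z_x__   read x → write z, move ←, go to p0
p0 | xzx[x]zz_x__   read x → write z, move ←, go to p0
p0 | xz[x]zzz_x__   read x → write z, move ←, go to p0
p0 | x[z]zzzz_x__   read z → write x, move →, go to p0
p0 | xx[z]zzz_x__   read z → write x, move →, go to p0
p0 | xxx[z]zz_x__   read z → write x, move →, go to p0
p0 | xxxx[z]z_x__   read z → write x, move →, go to p0
p0 | xxxxx[z]_x__   read z → write x, move →, go to p0
p0 | xxxxxx[_]x__   read _ → write x, move ←, go to p1
p1 | xxxxx[x]xx__   read x → write x, move →, go to p1
p1 | xxxxxx[x]x__   read x → write x, move →, go to p1
p1 | xxxxxxx[x]__   read x → write x, move →, go to p1
p1 | xxxxxxxx[_]_   read _ → write y, move →, go to pH
pH | xxxxxxxxy[_]
At halt the head is at cell 9.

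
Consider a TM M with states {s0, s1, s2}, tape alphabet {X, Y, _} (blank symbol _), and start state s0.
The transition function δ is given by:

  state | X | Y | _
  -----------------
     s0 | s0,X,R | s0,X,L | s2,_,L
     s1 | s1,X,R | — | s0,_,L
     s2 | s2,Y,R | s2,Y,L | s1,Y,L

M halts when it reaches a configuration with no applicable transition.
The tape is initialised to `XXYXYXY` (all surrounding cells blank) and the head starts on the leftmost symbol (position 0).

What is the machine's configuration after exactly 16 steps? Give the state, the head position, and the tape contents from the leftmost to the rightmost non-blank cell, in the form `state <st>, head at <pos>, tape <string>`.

s0 | [X]XYXYXY_   read X → write X, move R, go to s0
s0 | X[X]YXYXY_   read X → write X, move R, go to s0
s0 | XX[Y]XYXY_   read Y → write X, move L, go to s0
s0 | X[X]XXYXY_   read X → write X, move R, go to s0
s0 | XX[X]XYXY_   read X → write X, move R, go to s0
s0 | XXX[X]YXY_   read X → write X, move R, go to s0
s0 | XXXX[Y]XY_   read Y → write X, move L, go to s0
s0 | XXX[X]XXY_   read X → write X, move R, go to s0
s0 | XXXX[X]XY_   read X → write X, move R, go to s0
s0 | XXXXX[X]Y_   read X → write X, move R, go to s0
s0 | XXXXXX[Y]_   read Y → write X, move L, go to s0
s0 | XXXXX[X]X_   read X → write X, move R, go to s0
s0 | XXXXXX[X]_   read X → write X, move R, go to s0
s0 | XXXXXXX[_]   read _ → write _, move L, go to s2
s2 | XXXXXX[X]_   read X → write Y, move R, go to s2
s2 | XXXXXXY[_]   read _ → write Y, move L, go to s1
s1 | XXXXXX[Y]Y
After 16 steps: state s1, head at 6, tape XXXXXXYY.

state s1, head at 6, tape XXXXXXYY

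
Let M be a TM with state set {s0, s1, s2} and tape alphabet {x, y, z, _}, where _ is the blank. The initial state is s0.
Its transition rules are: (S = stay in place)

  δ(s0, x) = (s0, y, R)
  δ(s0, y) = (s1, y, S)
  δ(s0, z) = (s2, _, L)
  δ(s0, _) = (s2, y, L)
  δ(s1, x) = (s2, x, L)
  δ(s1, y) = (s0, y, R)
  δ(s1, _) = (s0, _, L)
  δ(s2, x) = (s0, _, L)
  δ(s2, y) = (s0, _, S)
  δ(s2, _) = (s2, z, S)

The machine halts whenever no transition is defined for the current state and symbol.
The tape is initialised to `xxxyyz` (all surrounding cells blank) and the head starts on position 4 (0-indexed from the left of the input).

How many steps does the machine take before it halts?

15

state=s0 head=4 tape=__xxxy[y]z   (s0,y)→(s1,y,S)
state=s1 head=4 tape=__xxxy[y]z   (s1,y)→(s0,y,R)
state=s0 head=5 tape=__xxxyy[z]   (s0,z)→(s2,_,L)
state=s2 head=4 tape=__xxxy[y]_   (s2,y)→(s0,_,S)
state=s0 head=4 tape=__xxxy[_]_   (s0,_)→(s2,y,L)
state=s2 head=3 tape=__xxx[y]y_   (s2,y)→(s0,_,S)
state=s0 head=3 tape=__xxx[_]y_   (s0,_)→(s2,y,L)
state=s2 head=2 tape=__xx[x]yy_   (s2,x)→(s0,_,L)
state=s0 head=1 tape=__x[x]_yy_   (s0,x)→(s0,y,R)
state=s0 head=2 tape=__xy[_]yy_   (s0,_)→(s2,y,L)
state=s2 head=1 tape=__x[y]yyy_   (s2,y)→(s0,_,S)
state=s0 head=1 tape=__x[_]yyy_   (s0,_)→(s2,y,L)
state=s2 head=0 tape=__[x]yyyy_   (s2,x)→(s0,_,L)
state=s0 head=-1 tape=_[_]_yyyy_   (s0,_)→(s2,y,L)
state=s2 head=-2 tape=[_]y_yyyy_   (s2,_)→(s2,z,S)
state=s2 head=-2 tape=[z]y_yyyy_
M halts after 15 transitions.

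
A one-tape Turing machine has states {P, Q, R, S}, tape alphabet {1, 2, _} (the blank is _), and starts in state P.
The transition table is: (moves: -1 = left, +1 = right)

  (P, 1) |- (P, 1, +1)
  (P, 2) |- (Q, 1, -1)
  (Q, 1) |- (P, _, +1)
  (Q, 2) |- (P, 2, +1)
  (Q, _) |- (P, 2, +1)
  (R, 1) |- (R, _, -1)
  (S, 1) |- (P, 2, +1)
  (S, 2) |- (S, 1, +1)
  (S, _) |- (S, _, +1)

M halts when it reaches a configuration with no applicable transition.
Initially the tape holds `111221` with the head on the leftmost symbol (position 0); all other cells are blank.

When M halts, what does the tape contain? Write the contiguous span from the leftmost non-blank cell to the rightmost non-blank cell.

state=P head=0 tape=[1]11221_   (P,1)→(P,1,+1)
state=P head=1 tape=1[1]1221_   (P,1)→(P,1,+1)
state=P head=2 tape=11[1]221_   (P,1)→(P,1,+1)
state=P head=3 tape=111[2]21_   (P,2)→(Q,1,-1)
state=Q head=2 tape=11[1]121_   (Q,1)→(P,_,+1)
state=P head=3 tape=11_[1]21_   (P,1)→(P,1,+1)
state=P head=4 tape=11_1[2]1_   (P,2)→(Q,1,-1)
state=Q head=3 tape=11_[1]11_   (Q,1)→(P,_,+1)
state=P head=4 tape=11__[1]1_   (P,1)→(P,1,+1)
state=P head=5 tape=11__1[1]_   (P,1)→(P,1,+1)
state=P head=6 tape=11__11[_]
The non-blank tape span at halt is 11__11.

11__11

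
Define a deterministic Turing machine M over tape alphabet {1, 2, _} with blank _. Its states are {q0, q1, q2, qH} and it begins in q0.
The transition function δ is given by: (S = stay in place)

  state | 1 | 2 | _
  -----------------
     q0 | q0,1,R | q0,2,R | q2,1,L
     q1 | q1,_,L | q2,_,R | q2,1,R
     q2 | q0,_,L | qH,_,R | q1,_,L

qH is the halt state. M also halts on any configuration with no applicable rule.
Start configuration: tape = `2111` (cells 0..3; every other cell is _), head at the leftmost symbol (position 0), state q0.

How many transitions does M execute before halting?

15

q0 | [2]111_   read 2 → write 2, move R, go to q0
q0 | 2[1]11_   read 1 → write 1, move R, go to q0
q0 | 21[1]1_   read 1 → write 1, move R, go to q0
q0 | 211[1]_   read 1 → write 1, move R, go to q0
q0 | 2111[_]   read _ → write 1, move L, go to q2
q2 | 211[1]1   read 1 → write _, move L, go to q0
q0 | 21[1]_1   read 1 → write 1, move R, go to q0
q0 | 211[_]1   read _ → write 1, move L, go to q2
q2 | 21[1]11   read 1 → write _, move L, go to q0
q0 | 2[1]_11   read 1 → write 1, move R, go to q0
q0 | 21[_]11   read _ → write 1, move L, go to q2
q2 | 2[1]111   read 1 → write _, move L, go to q0
q0 | [2]_111   read 2 → write 2, move R, go to q0
q0 | 2[_]111   read _ → write 1, move L, go to q2
q2 | [2]1111   read 2 → write _, move R, go to qH
qH | _[1]111
M halts after 15 transitions.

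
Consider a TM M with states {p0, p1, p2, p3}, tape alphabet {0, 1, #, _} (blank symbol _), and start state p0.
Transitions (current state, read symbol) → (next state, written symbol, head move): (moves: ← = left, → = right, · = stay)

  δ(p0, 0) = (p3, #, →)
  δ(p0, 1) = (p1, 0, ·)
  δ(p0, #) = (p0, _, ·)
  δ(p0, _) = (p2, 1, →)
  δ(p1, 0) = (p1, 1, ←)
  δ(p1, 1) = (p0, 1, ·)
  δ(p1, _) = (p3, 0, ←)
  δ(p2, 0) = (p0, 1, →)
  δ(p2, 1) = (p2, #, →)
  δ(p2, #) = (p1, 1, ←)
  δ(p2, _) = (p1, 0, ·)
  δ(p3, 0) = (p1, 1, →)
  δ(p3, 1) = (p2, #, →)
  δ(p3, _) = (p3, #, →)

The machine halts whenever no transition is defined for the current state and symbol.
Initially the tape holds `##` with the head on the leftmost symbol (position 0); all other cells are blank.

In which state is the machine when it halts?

p1

p0 | __[#]#   read # → write _, move ·, go to p0
p0 | __[_]#   read _ → write 1, move →, go to p2
p2 | __1[#]   read # → write 1, move ←, go to p1
p1 | __[1]1   read 1 → write 1, move ·, go to p0
p0 | __[1]1   read 1 → write 0, move ·, go to p1
p1 | __[0]1   read 0 → write 1, move ←, go to p1
p1 | _[_]11   read _ → write 0, move ←, go to p3
p3 | [_]011   read _ → write #, move →, go to p3
p3 | #[0]11   read 0 → write 1, move →, go to p1
p1 | #1[1]1   read 1 → write 1, move ·, go to p0
p0 | #1[1]1   read 1 → write 0, move ·, go to p1
p1 | #1[0]1   read 0 → write 1, move ←, go to p1
p1 | #[1]11   read 1 → write 1, move ·, go to p0
p0 | #[1]11   read 1 → write 0, move ·, go to p1
p1 | #[0]11   read 0 → write 1, move ←, go to p1
p1 | [#]111
No transition is defined for (p1, #); M halts in state p1.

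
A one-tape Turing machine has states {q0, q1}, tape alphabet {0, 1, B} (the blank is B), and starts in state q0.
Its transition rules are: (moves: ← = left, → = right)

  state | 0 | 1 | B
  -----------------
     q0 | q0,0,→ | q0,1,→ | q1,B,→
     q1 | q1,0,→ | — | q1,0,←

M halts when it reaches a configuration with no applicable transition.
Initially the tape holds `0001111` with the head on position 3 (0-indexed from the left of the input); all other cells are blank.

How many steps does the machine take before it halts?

7

q0 | 000[1]111BB   read 1 → write 1, move →, go to q0
q0 | 0001[1]11BB   read 1 → write 1, move →, go to q0
q0 | 00011[1]1BB   read 1 → write 1, move →, go to q0
q0 | 000111[1]BB   read 1 → write 1, move →, go to q0
q0 | 0001111[B]B   read B → write B, move →, go to q1
q1 | 0001111B[B]   read B → write 0, move ←, go to q1
q1 | 0001111[B]0   read B → write 0, move ←, go to q1
q1 | 000111[1]00
M halts after 7 transitions.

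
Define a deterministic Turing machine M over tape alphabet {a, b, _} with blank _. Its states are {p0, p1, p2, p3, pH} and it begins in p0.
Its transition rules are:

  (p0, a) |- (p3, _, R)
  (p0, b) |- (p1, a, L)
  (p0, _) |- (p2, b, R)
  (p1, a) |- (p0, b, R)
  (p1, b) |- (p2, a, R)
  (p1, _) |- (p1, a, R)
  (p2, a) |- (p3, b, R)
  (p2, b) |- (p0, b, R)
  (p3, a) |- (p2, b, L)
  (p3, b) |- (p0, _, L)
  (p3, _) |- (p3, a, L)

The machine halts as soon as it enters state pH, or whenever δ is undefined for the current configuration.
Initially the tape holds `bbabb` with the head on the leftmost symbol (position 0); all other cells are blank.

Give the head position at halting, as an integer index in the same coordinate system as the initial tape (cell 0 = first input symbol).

p0 | __[b]babb   read b → write a, move L, go to p1
p1 | _[_]ababb   read _ → write a, move R, go to p1
p1 | _a[a]babb   read a → write b, move R, go to p0
p0 | _ab[b]abb   read b → write a, move L, go to p1
p1 | _a[b]aabb   read b → write a, move R, go to p2
p2 | _aa[a]abb   read a → write b, move R, go to p3
p3 | _aab[a]bb   read a → write b, move L, go to p2
p2 | _aa[b]bbb   read b → write b, move R, go to p0
p0 | _aab[b]bb   read b → write a, move L, go to p1
p1 | _aa[b]abb   read b → write a, move R, go to p2
p2 | _aaa[a]bb   read a → write b, move R, go to p3
p3 | _aaab[b]b   read b → write _, move L, go to p0
p0 | _aaa[b]_b   read b → write a, move L, go to p1
p1 | _aa[a]a_b   read a → write b, move R, go to p0
p0 | _aab[a]_b   read a → write _, move R, go to p3
p3 | _aab_[_]b   read _ → write a, move L, go to p3
p3 | _aab[_]ab   read _ → write a, move L, go to p3
p3 | _aa[b]aab   read b → write _, move L, go to p0
p0 | _a[a]_aab   read a → write _, move R, go to p3
p3 | _a_[_]aab   read _ → write a, move L, go to p3
p3 | _a[_]aaab   read _ → write a, move L, go to p3
p3 | _[a]aaaab   read a → write b, move L, go to p2
p2 | [_]baaaab
At halt the head is at cell -2.

-2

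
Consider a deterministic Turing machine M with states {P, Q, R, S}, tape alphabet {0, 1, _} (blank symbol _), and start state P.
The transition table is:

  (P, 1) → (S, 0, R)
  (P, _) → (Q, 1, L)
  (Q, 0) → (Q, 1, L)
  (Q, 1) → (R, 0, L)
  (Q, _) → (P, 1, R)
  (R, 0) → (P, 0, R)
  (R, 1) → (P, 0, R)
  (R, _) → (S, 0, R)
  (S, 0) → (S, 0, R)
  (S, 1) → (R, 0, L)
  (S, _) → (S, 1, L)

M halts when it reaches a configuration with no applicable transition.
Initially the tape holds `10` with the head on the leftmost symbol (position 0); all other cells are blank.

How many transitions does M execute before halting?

P | [1]0_   read 1 → write 0, move R, go to S
S | 0[0]_   read 0 → write 0, move R, go to S
S | 00[_]   read _ → write 1, move L, go to S
S | 0[0]1   read 0 → write 0, move R, go to S
S | 00[1]   read 1 → write 0, move L, go to R
R | 0[0]0   read 0 → write 0, move R, go to P
P | 00[0]
M halts after 6 transitions.

6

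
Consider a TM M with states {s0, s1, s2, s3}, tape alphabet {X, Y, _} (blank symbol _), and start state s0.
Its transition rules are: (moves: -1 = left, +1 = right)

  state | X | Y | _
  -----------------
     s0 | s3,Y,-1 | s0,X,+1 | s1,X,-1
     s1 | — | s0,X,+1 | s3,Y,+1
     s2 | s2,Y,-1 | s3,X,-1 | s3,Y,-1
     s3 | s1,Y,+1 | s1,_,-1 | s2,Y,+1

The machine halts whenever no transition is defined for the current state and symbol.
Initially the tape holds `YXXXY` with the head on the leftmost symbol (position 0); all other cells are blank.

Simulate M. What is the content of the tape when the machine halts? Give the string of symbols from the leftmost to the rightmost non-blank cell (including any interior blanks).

YYYXXX

s0 | [Y]XXXY_   read Y → write X, move +1, go to s0
s0 | X[X]XXY_   read X → write Y, move -1, go to s3
s3 | [X]YXXY_   read X → write Y, move +1, go to s1
s1 | Y[Y]XXY_   read Y → write X, move +1, go to s0
s0 | YX[X]XY_   read X → write Y, move -1, go to s3
s3 | Y[X]YXY_   read X → write Y, move +1, go to s1
s1 | YY[Y]XY_   read Y → write X, move +1, go to s0
s0 | YYX[X]Y_   read X → write Y, move -1, go to s3
s3 | YY[X]YY_   read X → write Y, move +1, go to s1
s1 | YYY[Y]Y_   read Y → write X, move +1, go to s0
s0 | YYYX[Y]_   read Y → write X, move +1, go to s0
s0 | YYYXX[_]   read _ → write X, move -1, go to s1
s1 | YYYX[X]X
The non-blank tape span at halt is YYYXXX.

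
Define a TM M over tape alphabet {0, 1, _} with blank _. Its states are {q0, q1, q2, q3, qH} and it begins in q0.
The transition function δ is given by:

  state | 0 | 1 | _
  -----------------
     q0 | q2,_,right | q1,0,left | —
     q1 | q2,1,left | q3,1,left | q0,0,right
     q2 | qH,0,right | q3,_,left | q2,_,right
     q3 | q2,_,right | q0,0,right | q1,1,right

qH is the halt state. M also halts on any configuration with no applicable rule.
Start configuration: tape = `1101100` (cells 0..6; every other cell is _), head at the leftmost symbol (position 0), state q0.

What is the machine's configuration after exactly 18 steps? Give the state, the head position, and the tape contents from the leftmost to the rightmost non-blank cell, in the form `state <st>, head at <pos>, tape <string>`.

state=q0 head=0 tape=_[1]101100   (q0,1)→(q1,0,left)
state=q1 head=-1 tape=[_]0101100   (q1,_)→(q0,0,right)
state=q0 head=0 tape=0[0]101100   (q0,0)→(q2,_,right)
state=q2 head=1 tape=0_[1]01100   (q2,1)→(q3,_,left)
state=q3 head=0 tape=0[_]_01100   (q3,_)→(q1,1,right)
state=q1 head=1 tape=01[_]01100   (q1,_)→(q0,0,right)
state=q0 head=2 tape=010[0]1100   (q0,0)→(q2,_,right)
state=q2 head=3 tape=010_[1]100   (q2,1)→(q3,_,left)
state=q3 head=2 tape=010[_]_100   (q3,_)→(q1,1,right)
state=q1 head=3 tape=0101[_]100   (q1,_)→(q0,0,right)
state=q0 head=4 tape=01010[1]00   (q0,1)→(q1,0,left)
state=q1 head=3 tape=0101[0]000   (q1,0)→(q2,1,left)
state=q2 head=2 tape=010[1]1000   (q2,1)→(q3,_,left)
state=q3 head=1 tape=01[0]_1000   (q3,0)→(q2,_,right)
state=q2 head=2 tape=01_[_]1000   (q2,_)→(q2,_,right)
state=q2 head=3 tape=01__[1]000   (q2,1)→(q3,_,left)
state=q3 head=2 tape=01_[_]_000   (q3,_)→(q1,1,right)
state=q1 head=3 tape=01_1[_]000   (q1,_)→(q0,0,right)
state=q0 head=4 tape=01_10[0]00
After 18 steps: state q0, head at 4, tape 01_10000.

state q0, head at 4, tape 01_10000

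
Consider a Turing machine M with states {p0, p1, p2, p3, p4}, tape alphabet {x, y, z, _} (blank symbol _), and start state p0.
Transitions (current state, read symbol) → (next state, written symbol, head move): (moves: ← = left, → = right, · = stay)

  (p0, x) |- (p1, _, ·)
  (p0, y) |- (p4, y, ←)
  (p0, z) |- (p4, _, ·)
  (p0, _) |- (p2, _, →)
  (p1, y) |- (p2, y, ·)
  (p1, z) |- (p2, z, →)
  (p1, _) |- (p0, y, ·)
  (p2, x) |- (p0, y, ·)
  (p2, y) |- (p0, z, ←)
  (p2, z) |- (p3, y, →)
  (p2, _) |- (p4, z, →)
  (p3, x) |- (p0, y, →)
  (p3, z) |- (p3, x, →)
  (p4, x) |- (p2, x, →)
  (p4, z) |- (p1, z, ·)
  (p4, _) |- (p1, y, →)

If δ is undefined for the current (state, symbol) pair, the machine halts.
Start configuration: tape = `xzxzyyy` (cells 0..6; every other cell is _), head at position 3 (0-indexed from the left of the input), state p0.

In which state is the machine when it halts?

state=p0 head=3 tape=xzx[z]yyy   (p0,z)→(p4,_,·)
state=p4 head=3 tape=xzx[_]yyy   (p4,_)→(p1,y,→)
state=p1 head=4 tape=xzxy[y]yy   (p1,y)→(p2,y,·)
state=p2 head=4 tape=xzxy[y]yy   (p2,y)→(p0,z,←)
state=p0 head=3 tape=xzx[y]zyy   (p0,y)→(p4,y,←)
state=p4 head=2 tape=xz[x]yzyy   (p4,x)→(p2,x,→)
state=p2 head=3 tape=xzx[y]zyy   (p2,y)→(p0,z,←)
state=p0 head=2 tape=xz[x]zzyy   (p0,x)→(p1,_,·)
state=p1 head=2 tape=xz[_]zzyy   (p1,_)→(p0,y,·)
state=p0 head=2 tape=xz[y]zzyy   (p0,y)→(p4,y,←)
state=p4 head=1 tape=x[z]yzzyy   (p4,z)→(p1,z,·)
state=p1 head=1 tape=x[z]yzzyy   (p1,z)→(p2,z,→)
state=p2 head=2 tape=xz[y]zzyy   (p2,y)→(p0,z,←)
state=p0 head=1 tape=x[z]zzzyy   (p0,z)→(p4,_,·)
state=p4 head=1 tape=x[_]zzzyy   (p4,_)→(p1,y,→)
state=p1 head=2 tape=xy[z]zzyy   (p1,z)→(p2,z,→)
state=p2 head=3 tape=xyz[z]zyy   (p2,z)→(p3,y,→)
state=p3 head=4 tape=xyzy[z]yy   (p3,z)→(p3,x,→)
state=p3 head=5 tape=xyzyx[y]y
No transition is defined for (p3, y); M halts in state p3.

p3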